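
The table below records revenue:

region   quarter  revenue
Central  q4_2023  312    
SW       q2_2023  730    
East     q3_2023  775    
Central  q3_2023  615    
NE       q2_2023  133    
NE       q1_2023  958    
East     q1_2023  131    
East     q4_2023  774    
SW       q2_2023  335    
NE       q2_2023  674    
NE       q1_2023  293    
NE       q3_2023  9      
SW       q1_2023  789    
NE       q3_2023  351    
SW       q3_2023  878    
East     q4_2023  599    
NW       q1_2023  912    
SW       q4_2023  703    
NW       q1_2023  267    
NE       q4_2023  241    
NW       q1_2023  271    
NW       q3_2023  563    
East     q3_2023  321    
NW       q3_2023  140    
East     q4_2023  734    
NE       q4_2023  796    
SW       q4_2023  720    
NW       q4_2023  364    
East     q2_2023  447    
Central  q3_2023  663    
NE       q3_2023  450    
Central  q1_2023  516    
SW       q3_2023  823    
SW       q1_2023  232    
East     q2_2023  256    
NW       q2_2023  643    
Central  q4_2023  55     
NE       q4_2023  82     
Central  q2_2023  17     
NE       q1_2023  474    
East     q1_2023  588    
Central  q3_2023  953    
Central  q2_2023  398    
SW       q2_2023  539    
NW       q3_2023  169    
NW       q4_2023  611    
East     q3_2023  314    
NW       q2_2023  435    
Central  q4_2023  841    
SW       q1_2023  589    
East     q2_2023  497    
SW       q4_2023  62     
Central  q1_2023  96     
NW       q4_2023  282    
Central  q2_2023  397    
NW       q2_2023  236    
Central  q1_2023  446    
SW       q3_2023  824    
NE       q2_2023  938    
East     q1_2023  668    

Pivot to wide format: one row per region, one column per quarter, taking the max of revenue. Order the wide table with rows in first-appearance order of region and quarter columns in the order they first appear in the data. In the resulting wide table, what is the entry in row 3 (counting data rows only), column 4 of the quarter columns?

With rows in first-appearance order of region, row 3 is region=East. quarter columns in first-appearance order: q4_2023, q2_2023, q3_2023, q1_2023; column 4 is q1_2023.
Long rows with region=East, quarter=q1_2023: max(131, 588, 668) = 668.

668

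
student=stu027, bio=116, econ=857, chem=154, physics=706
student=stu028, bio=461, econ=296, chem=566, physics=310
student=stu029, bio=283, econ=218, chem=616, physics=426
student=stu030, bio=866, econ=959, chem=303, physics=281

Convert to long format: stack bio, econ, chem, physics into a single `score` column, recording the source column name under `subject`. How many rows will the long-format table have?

16

4 student values × 4 melted columns = 16 rows.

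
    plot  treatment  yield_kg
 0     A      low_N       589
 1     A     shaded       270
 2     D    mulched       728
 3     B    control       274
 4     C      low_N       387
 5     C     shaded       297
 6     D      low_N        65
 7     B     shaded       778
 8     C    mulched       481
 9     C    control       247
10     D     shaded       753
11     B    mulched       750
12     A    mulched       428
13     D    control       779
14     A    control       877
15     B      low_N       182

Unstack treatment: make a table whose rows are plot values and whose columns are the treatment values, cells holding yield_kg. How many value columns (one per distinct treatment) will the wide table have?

4 distinct treatment values: control, mulched, shaded, low_N.

4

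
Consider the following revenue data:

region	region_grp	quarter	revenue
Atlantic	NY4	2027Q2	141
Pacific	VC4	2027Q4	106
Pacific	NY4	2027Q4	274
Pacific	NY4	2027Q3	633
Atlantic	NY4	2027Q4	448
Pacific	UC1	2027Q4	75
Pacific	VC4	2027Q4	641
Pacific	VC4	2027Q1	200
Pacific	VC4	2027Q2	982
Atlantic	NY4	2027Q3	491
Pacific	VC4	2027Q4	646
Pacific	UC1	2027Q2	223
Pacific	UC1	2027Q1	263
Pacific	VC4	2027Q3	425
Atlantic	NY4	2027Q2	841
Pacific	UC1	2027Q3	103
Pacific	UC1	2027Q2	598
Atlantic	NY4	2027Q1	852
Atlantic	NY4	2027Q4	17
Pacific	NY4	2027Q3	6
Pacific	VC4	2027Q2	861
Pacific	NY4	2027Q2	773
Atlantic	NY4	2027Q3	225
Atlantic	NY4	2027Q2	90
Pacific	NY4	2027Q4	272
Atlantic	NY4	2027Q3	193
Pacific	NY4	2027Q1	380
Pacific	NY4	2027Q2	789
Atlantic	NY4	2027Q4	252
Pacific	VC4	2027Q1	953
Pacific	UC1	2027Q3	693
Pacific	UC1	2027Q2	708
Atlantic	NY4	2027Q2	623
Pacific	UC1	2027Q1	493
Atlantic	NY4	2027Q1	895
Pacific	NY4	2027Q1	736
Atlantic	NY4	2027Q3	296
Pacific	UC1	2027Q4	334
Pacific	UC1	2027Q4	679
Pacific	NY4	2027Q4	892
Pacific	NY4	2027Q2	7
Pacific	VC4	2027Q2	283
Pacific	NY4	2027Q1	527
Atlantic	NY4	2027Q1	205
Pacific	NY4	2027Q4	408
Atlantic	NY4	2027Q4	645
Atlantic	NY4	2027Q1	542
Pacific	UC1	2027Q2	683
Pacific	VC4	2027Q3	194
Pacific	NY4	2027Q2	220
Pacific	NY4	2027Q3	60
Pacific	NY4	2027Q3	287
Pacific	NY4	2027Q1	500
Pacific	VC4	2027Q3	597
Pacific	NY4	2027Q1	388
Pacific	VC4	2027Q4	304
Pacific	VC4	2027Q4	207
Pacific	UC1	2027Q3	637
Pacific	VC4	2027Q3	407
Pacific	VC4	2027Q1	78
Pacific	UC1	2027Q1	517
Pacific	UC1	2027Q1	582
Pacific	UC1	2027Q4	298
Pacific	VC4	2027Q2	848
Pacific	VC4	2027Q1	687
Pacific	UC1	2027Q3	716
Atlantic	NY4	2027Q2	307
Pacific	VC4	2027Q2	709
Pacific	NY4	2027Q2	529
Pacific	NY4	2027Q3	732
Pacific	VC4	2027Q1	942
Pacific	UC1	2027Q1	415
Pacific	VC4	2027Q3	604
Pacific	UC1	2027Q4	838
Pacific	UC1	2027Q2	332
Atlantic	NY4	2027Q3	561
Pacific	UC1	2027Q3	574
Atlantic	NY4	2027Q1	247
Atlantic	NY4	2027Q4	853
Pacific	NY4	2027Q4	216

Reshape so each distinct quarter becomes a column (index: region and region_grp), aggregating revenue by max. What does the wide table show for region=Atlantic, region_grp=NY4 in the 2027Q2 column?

Rows with region=Atlantic, region_grp=NY4 and quarter=2027Q2: revenue values are 141, 841, 90, 623, 307.
max(141, 841, 90, 623, 307) = 841.

841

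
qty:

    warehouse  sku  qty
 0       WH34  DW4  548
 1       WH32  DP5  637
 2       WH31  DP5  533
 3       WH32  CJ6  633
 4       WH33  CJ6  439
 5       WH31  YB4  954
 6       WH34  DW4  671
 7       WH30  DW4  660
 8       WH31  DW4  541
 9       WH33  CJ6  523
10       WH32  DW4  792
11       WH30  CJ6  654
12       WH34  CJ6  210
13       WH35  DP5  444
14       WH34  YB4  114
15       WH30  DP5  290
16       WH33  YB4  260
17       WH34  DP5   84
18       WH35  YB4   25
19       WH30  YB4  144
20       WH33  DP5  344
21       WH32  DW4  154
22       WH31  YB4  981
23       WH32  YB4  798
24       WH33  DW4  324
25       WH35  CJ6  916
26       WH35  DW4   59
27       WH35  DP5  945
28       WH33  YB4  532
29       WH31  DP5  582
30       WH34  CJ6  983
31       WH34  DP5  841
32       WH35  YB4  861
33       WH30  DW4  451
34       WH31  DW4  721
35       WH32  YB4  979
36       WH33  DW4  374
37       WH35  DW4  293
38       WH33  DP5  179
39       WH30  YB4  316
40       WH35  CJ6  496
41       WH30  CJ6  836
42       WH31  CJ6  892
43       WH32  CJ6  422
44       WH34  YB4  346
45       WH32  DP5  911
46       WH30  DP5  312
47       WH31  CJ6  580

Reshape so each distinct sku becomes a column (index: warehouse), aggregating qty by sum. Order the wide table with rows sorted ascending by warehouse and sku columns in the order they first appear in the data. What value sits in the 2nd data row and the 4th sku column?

1935

With rows sorted ascending by warehouse, row 2 is warehouse=WH31. sku columns in first-appearance order: DW4, DP5, CJ6, YB4; column 4 is YB4.
Long rows with warehouse=WH31, sku=YB4: 954 + 981 = 1935.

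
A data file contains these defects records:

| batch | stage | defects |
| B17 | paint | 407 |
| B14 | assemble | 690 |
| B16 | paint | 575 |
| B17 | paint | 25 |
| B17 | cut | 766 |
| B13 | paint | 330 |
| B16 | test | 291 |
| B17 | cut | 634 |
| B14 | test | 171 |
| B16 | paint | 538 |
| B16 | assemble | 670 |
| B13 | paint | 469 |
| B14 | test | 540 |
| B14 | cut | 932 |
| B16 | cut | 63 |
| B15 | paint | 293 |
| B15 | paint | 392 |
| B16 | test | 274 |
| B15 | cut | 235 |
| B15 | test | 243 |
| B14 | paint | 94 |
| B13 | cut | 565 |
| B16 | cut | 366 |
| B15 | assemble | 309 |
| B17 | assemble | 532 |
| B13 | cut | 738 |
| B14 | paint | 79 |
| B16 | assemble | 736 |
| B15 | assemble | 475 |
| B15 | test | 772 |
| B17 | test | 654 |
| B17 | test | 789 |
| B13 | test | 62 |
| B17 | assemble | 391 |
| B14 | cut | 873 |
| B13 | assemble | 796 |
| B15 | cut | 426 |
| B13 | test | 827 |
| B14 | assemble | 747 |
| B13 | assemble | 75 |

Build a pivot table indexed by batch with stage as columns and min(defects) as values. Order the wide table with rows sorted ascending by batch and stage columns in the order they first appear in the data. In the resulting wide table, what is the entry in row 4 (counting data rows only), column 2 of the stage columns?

With rows sorted ascending by batch, row 4 is batch=B16. stage columns in first-appearance order: paint, assemble, cut, test; column 2 is assemble.
Long rows with batch=B16, stage=assemble: min(670, 736) = 670.

670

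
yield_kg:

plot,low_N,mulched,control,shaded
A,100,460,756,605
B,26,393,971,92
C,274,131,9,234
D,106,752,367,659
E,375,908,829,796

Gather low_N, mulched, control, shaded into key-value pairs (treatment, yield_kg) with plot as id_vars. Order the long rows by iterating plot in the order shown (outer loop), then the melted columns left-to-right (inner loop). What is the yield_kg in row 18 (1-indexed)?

20 rows total (5 × 4). Row 18: index ⌊(18-1)/4⌋ = 4 into plot → E; (18-1) mod 4 = 1 into the melted columns → mulched.
So row 18 is (E, mulched, 908); yield_kg = 908.

908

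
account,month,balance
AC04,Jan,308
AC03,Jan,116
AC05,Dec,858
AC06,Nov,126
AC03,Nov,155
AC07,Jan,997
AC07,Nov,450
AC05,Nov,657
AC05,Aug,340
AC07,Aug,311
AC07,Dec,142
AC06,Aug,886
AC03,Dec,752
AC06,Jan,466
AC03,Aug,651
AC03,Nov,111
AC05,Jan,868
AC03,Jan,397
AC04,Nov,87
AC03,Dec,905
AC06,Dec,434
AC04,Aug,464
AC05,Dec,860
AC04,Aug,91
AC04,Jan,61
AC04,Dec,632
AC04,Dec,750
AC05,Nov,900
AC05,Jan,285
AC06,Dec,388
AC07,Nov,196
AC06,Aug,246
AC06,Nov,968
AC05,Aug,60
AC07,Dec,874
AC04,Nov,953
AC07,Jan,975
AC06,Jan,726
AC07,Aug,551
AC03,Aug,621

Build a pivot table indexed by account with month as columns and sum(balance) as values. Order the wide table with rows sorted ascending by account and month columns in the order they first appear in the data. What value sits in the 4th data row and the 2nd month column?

With rows sorted ascending by account, row 4 is account=AC06. month columns in first-appearance order: Jan, Dec, Nov, Aug; column 2 is Dec.
Long rows with account=AC06, month=Dec: 434 + 388 = 822.

822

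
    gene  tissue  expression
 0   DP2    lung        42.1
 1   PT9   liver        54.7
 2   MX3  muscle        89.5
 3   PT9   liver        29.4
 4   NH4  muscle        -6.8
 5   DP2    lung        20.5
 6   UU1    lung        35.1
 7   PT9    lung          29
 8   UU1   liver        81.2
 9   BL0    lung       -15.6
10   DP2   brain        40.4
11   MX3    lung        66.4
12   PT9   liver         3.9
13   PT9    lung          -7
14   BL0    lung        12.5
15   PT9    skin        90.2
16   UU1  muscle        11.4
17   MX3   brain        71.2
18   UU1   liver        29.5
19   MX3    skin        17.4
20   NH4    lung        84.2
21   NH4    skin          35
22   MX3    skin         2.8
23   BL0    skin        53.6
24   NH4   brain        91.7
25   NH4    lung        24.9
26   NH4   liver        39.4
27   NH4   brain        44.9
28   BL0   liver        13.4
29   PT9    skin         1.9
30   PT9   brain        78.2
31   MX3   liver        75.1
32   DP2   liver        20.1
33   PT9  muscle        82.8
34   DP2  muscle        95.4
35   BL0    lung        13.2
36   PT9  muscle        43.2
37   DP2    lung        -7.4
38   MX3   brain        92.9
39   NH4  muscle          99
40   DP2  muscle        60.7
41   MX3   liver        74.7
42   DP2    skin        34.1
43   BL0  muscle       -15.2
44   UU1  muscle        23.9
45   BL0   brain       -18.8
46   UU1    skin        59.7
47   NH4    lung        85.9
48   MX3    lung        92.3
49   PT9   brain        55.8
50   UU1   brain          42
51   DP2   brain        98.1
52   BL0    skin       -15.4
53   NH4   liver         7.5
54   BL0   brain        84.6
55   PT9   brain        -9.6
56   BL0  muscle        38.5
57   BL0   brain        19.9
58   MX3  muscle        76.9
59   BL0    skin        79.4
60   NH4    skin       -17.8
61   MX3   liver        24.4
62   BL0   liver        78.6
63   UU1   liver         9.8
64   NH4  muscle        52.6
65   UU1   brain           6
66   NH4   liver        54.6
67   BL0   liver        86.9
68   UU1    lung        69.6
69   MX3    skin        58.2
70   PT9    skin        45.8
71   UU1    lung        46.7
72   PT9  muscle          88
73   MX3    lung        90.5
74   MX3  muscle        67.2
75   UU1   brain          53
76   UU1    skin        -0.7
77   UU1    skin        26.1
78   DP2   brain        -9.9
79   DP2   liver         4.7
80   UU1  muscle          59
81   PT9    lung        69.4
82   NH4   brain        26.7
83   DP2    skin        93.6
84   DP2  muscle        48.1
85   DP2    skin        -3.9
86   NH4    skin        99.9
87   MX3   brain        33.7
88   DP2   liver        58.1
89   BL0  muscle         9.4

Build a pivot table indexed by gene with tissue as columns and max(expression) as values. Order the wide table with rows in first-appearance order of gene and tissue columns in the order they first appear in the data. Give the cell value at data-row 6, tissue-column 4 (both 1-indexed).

84.6

With rows in first-appearance order of gene, row 6 is gene=BL0. tissue columns in first-appearance order: lung, liver, muscle, brain, skin; column 4 is brain.
Long rows with gene=BL0, tissue=brain: max(-18.8, 84.6, 19.9) = 84.6.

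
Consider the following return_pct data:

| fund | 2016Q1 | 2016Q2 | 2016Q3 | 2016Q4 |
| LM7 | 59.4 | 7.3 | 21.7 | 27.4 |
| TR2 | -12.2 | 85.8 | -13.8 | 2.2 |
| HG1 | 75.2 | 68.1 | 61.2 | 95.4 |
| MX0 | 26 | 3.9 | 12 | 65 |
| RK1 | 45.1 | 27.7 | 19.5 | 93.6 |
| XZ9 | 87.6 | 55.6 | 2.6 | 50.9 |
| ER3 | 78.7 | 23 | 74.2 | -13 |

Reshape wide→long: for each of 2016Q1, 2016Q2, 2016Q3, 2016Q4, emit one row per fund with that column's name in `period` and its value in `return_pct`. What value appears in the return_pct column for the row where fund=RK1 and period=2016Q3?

19.5

Unpivoting turns each (fund, wide-column) pair into one long row.
The wide cell at row RK1, column 2016Q3 holds 19.5, so the long row (RK1, 2016Q3) has return_pct=19.5.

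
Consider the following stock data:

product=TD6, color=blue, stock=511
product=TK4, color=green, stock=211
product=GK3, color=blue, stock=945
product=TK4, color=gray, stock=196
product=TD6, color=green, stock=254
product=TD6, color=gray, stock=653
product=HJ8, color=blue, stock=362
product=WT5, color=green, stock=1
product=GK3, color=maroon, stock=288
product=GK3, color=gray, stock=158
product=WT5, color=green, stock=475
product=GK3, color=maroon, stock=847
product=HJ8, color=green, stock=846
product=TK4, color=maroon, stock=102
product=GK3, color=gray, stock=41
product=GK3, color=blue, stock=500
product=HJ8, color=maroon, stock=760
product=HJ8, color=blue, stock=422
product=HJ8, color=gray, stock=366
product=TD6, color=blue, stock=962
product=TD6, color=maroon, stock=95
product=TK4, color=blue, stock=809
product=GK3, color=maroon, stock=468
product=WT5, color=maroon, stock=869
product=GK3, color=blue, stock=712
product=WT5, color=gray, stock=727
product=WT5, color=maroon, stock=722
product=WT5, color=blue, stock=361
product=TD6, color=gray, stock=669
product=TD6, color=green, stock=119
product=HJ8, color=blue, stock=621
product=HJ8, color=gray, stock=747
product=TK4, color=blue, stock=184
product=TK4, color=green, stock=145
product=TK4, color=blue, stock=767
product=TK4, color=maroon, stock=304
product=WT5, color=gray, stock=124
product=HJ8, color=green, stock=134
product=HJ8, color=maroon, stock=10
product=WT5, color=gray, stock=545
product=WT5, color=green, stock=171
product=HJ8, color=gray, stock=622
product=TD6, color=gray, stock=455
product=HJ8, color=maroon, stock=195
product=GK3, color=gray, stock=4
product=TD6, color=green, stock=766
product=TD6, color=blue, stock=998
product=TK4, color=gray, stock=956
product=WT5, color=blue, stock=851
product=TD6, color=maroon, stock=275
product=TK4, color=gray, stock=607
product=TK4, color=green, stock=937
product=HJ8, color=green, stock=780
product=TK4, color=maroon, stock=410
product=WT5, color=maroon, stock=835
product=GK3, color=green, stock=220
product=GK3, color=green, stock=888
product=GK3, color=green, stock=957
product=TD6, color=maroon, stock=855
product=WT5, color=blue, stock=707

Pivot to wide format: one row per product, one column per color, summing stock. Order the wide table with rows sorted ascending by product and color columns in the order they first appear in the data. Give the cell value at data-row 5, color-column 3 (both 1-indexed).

With rows sorted ascending by product, row 5 is product=WT5. color columns in first-appearance order: blue, green, gray, maroon; column 3 is gray.
Long rows with product=WT5, color=gray: 727 + 124 + 545 = 1396.

1396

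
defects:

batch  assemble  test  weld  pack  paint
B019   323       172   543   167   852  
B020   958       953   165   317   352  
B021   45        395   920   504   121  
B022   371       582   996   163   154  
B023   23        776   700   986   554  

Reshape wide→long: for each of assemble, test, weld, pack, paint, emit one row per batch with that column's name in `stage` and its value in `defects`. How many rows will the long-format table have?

5 batch values × 5 melted columns = 25 rows.

25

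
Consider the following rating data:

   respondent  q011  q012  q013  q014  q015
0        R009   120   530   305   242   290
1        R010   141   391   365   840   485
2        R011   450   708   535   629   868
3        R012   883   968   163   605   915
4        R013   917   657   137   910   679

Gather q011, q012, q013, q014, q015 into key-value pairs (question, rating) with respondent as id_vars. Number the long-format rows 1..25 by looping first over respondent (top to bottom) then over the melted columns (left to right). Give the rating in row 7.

391

25 rows total (5 × 5). Row 7: index ⌊(7-1)/5⌋ = 1 into respondent → R010; (7-1) mod 5 = 1 into the melted columns → q012.
So row 7 is (R010, q012, 391); rating = 391.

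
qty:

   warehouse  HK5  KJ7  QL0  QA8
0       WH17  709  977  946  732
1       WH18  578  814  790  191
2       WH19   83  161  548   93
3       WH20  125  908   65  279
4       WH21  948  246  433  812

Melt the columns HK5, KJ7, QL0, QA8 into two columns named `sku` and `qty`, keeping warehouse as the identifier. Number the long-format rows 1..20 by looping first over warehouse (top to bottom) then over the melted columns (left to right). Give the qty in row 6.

20 rows total (5 × 4). Row 6: index ⌊(6-1)/4⌋ = 1 into warehouse → WH18; (6-1) mod 4 = 1 into the melted columns → KJ7.
So row 6 is (WH18, KJ7, 814); qty = 814.

814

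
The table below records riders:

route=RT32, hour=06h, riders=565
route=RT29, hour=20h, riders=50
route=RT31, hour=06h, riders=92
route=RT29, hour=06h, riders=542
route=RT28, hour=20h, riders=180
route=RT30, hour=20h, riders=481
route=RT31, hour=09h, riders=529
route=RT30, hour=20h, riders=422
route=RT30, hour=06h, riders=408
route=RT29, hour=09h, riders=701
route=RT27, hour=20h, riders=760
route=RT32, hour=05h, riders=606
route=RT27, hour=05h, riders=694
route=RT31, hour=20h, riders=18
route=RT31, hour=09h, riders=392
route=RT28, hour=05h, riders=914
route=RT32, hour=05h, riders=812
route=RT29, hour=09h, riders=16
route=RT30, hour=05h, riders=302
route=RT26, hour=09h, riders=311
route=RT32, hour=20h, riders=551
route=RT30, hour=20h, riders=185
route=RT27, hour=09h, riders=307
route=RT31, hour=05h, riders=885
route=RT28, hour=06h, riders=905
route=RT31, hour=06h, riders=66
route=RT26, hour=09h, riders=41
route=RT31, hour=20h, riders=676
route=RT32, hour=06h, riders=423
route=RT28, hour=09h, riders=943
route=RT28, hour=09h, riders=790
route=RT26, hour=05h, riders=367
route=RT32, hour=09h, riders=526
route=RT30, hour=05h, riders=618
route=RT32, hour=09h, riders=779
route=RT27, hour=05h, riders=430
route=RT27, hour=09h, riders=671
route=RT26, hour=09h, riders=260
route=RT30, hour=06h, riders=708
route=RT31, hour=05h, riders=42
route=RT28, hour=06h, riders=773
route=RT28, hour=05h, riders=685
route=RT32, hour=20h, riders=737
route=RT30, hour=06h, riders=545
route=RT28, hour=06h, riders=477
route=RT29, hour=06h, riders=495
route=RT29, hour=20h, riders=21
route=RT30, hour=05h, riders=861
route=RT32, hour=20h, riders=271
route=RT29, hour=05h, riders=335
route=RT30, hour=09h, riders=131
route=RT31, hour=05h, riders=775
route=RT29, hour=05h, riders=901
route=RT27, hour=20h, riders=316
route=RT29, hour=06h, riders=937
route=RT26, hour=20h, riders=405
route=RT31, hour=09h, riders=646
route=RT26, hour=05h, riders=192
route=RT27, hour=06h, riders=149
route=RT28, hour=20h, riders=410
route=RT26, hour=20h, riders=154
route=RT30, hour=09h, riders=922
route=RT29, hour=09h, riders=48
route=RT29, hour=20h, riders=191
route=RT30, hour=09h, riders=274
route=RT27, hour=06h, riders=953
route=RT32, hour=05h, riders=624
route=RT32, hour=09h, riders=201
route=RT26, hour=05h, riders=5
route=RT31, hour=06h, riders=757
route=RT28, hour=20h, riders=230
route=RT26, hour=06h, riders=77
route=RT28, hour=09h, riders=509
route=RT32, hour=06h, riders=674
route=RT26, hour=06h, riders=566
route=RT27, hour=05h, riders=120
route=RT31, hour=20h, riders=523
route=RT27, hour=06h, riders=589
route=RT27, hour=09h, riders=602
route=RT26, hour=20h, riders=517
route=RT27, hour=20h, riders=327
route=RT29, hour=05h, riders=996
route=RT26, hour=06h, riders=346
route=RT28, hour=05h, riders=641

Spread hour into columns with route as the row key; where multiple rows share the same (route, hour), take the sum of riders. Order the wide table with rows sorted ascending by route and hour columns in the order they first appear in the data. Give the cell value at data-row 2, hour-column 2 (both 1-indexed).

1403

With rows sorted ascending by route, row 2 is route=RT27. hour columns in first-appearance order: 06h, 20h, 09h, 05h; column 2 is 20h.
Long rows with route=RT27, hour=20h: 760 + 316 + 327 = 1403.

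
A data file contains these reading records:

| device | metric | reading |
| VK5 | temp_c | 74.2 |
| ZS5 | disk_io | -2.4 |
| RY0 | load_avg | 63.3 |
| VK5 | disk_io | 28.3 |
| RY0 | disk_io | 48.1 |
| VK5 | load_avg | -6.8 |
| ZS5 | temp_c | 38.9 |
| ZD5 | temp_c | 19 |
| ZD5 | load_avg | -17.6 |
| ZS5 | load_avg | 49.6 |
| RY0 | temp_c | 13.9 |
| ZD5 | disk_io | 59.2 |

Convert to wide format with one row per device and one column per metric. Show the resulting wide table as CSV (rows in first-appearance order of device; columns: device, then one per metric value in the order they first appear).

device,temp_c,disk_io,load_avg
VK5,74.2,28.3,-6.8
ZS5,38.9,-2.4,49.6
RY0,13.9,48.1,63.3
ZD5,19,59.2,-17.6

Columns: device plus the 3 distinct metric values (temp_c, disk_io, load_avg).
For example, row VK5 column temp_c takes reading=74.2 from the long row (VK5, temp_c).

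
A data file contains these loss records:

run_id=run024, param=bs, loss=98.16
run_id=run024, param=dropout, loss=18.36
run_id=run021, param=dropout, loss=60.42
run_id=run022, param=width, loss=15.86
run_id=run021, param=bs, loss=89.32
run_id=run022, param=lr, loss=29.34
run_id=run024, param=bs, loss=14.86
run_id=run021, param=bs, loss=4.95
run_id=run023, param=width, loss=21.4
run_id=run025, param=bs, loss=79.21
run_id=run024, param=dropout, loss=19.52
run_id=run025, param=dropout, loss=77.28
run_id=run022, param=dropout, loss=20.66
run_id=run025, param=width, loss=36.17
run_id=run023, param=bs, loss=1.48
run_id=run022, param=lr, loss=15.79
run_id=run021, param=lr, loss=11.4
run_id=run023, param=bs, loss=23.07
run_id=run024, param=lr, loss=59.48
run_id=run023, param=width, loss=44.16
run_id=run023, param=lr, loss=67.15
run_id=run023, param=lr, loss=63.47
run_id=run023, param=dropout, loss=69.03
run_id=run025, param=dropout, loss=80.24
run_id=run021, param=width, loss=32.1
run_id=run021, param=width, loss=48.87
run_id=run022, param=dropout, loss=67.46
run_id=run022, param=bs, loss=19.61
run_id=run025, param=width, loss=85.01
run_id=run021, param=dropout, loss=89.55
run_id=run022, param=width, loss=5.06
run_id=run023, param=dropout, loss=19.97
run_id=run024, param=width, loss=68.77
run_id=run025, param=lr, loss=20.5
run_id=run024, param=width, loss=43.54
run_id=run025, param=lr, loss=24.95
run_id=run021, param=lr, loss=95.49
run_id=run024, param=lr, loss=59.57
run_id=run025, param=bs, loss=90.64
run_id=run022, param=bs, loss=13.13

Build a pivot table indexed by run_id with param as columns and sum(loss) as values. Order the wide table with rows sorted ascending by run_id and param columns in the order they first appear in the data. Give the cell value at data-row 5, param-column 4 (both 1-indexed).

45.45

With rows sorted ascending by run_id, row 5 is run_id=run025. param columns in first-appearance order: bs, dropout, width, lr; column 4 is lr.
Long rows with run_id=run025, param=lr: 20.5 + 24.95 = 45.45.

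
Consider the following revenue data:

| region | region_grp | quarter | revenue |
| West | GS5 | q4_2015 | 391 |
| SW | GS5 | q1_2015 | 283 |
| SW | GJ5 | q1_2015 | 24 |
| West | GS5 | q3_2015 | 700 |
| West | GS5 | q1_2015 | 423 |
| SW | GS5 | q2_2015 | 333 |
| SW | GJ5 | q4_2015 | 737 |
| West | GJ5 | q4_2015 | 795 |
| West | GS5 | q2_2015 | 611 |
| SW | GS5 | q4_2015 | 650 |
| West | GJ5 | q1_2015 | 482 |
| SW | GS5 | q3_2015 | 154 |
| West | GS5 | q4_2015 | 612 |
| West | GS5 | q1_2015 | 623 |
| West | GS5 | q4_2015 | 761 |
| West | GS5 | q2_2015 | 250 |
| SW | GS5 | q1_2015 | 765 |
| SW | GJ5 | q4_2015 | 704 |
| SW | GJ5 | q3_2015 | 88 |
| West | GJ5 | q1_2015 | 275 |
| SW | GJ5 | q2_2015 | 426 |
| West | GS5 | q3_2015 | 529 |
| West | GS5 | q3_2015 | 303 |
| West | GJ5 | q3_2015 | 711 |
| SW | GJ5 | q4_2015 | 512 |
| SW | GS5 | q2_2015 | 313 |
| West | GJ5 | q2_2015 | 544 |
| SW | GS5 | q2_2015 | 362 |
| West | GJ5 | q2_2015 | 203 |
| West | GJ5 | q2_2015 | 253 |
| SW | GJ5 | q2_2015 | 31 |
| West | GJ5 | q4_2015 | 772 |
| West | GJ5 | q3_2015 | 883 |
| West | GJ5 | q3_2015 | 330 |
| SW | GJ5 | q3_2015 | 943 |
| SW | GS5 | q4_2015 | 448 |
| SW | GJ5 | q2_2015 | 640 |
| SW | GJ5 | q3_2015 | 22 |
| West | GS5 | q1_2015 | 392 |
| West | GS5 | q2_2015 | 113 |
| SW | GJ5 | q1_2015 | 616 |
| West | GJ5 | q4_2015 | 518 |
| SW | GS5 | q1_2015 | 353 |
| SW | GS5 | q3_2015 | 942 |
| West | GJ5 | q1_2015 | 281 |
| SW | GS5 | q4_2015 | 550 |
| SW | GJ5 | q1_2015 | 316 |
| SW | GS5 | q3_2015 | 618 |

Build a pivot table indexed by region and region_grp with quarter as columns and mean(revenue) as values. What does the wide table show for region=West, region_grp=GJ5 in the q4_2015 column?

Rows with region=West, region_grp=GJ5 and quarter=q4_2015: revenue values are 795, 772, 518.
(795 + 772 + 518) / 3 = 695.

695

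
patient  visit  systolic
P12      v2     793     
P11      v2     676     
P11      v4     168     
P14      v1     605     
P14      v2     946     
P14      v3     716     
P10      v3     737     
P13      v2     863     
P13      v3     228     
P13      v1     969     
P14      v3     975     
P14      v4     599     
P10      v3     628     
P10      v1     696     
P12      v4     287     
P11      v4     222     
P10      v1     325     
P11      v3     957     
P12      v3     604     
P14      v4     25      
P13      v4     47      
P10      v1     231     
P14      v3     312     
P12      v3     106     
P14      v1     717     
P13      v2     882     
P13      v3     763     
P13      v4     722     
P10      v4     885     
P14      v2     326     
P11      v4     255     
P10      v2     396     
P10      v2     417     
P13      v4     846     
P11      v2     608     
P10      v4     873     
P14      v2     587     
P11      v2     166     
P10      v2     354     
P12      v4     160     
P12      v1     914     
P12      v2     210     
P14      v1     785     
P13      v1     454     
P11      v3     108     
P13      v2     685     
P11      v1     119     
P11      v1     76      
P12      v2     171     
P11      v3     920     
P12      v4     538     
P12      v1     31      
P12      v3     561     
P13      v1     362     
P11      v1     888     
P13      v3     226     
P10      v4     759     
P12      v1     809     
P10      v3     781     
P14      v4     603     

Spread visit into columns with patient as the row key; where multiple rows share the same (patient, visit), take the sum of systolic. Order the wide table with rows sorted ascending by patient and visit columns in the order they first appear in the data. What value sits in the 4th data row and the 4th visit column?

1217

With rows sorted ascending by patient, row 4 is patient=P13. visit columns in first-appearance order: v2, v4, v1, v3; column 4 is v3.
Long rows with patient=P13, visit=v3: 228 + 763 + 226 = 1217.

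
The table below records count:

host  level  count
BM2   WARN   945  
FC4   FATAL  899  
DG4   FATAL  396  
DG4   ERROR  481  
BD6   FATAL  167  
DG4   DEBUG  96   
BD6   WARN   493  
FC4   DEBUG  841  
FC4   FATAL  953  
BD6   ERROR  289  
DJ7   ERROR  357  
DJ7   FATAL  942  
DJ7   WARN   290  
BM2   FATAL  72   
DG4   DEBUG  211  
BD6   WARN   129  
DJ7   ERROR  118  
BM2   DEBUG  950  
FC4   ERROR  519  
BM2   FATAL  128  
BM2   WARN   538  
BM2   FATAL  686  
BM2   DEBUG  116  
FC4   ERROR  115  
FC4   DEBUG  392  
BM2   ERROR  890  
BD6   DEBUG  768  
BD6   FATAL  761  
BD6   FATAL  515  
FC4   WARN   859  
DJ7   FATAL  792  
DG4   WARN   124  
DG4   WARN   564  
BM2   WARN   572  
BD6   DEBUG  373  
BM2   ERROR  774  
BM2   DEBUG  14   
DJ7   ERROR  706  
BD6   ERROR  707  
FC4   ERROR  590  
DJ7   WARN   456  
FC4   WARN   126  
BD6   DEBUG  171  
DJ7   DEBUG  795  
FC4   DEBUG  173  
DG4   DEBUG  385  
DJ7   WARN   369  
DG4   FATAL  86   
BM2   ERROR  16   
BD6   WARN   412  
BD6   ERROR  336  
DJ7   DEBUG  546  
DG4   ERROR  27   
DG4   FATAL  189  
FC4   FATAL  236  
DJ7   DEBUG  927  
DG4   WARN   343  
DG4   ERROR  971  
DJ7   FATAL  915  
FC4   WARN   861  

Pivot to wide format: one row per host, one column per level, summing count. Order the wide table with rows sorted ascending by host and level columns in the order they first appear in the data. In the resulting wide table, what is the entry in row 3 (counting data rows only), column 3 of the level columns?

With rows sorted ascending by host, row 3 is host=DG4. level columns in first-appearance order: WARN, FATAL, ERROR, DEBUG; column 3 is ERROR.
Long rows with host=DG4, level=ERROR: 481 + 27 + 971 = 1479.

1479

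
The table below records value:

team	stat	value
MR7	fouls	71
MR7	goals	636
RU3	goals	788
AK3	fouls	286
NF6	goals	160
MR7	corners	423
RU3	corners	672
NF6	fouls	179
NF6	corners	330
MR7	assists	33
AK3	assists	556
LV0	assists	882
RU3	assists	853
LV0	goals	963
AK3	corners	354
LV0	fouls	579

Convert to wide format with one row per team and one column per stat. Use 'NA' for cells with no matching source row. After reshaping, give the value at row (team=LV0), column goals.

963

The long row with team=LV0, stat=goals has value=963.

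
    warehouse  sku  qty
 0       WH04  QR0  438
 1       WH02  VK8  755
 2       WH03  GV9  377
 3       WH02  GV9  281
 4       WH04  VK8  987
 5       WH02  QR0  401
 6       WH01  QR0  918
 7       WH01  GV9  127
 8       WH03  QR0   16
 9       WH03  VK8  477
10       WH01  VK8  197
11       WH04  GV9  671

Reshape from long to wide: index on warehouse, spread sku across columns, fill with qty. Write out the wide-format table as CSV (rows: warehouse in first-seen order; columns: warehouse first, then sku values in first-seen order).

Columns: warehouse plus the 3 distinct sku values (QR0, VK8, GV9).
For example, row WH04 column QR0 takes qty=438 from the long row (WH04, QR0).

warehouse,QR0,VK8,GV9
WH04,438,987,671
WH02,401,755,281
WH03,16,477,377
WH01,918,197,127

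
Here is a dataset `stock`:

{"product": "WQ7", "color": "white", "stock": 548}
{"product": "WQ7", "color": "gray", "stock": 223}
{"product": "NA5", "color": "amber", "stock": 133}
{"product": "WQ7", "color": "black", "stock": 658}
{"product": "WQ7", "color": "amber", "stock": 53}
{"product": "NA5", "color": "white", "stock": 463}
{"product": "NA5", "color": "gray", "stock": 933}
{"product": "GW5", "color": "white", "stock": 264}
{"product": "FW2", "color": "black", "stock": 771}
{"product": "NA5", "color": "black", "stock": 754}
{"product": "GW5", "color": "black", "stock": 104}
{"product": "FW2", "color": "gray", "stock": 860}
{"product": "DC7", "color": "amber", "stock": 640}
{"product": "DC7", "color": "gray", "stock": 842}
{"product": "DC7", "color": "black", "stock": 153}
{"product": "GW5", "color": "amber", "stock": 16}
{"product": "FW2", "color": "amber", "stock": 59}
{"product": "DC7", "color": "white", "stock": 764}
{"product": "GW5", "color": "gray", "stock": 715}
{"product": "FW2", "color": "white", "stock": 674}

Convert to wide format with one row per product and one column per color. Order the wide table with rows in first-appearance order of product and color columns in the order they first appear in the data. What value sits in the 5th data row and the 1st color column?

With rows in first-appearance order of product, row 5 is product=DC7. color columns in first-appearance order: white, gray, amber, black; column 1 is white.
Long rows with product=DC7, color=white: stock = 764.

764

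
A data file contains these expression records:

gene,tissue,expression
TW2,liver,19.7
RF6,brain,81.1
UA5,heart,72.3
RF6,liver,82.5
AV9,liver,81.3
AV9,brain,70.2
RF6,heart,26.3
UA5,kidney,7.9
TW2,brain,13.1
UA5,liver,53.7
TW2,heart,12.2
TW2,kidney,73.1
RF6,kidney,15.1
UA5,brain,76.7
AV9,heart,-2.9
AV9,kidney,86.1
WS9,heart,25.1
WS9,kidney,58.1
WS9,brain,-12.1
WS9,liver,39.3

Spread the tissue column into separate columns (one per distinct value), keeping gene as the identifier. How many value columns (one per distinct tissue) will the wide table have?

4 distinct tissue values: heart, brain, kidney, liver.

4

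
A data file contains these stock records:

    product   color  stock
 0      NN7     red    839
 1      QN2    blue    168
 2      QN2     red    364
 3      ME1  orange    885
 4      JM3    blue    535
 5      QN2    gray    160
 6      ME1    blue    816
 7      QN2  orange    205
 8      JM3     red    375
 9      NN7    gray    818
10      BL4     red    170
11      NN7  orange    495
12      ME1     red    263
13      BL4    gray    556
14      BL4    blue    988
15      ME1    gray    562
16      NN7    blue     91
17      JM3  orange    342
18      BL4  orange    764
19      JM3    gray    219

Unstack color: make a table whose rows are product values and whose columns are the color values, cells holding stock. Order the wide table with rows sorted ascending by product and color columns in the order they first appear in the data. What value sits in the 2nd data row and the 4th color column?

219

With rows sorted ascending by product, row 2 is product=JM3. color columns in first-appearance order: red, blue, orange, gray; column 4 is gray.
Long rows with product=JM3, color=gray: stock = 219.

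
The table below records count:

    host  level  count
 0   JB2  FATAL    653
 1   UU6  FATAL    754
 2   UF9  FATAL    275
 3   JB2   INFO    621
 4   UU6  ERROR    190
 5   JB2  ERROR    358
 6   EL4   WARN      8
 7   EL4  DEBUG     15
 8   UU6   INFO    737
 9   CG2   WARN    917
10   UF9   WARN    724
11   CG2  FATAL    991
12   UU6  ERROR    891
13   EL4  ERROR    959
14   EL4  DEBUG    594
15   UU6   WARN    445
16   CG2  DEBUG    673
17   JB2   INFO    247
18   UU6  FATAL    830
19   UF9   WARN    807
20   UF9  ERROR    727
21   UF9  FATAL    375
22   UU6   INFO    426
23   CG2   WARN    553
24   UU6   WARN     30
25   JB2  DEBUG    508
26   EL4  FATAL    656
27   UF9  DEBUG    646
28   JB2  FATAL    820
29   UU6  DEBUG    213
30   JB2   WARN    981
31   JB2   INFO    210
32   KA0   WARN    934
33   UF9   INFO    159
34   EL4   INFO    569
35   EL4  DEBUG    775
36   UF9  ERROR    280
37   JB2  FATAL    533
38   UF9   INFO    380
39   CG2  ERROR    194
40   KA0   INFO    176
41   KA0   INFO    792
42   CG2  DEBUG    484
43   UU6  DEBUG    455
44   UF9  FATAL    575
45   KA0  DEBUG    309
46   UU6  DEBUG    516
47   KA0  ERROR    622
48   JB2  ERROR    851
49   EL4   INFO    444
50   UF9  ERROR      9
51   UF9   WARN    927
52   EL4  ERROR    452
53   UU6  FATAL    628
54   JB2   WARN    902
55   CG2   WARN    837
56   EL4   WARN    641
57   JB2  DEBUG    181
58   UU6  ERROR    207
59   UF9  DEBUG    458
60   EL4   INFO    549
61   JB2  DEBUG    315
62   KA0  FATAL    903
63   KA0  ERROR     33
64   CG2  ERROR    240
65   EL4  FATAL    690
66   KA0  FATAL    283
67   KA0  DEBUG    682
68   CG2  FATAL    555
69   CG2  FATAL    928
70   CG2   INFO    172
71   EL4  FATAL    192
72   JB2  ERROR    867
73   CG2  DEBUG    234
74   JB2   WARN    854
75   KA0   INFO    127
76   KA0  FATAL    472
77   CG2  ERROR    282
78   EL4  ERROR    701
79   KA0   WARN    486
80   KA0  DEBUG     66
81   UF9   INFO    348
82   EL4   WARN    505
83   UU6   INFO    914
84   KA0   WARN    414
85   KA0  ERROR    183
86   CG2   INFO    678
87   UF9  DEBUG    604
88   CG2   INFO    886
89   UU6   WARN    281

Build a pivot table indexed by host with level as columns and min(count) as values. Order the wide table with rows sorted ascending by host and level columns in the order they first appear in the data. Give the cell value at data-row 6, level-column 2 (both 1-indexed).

With rows sorted ascending by host, row 6 is host=UU6. level columns in first-appearance order: FATAL, INFO, ERROR, WARN, DEBUG; column 2 is INFO.
Long rows with host=UU6, level=INFO: min(737, 426, 914) = 426.

426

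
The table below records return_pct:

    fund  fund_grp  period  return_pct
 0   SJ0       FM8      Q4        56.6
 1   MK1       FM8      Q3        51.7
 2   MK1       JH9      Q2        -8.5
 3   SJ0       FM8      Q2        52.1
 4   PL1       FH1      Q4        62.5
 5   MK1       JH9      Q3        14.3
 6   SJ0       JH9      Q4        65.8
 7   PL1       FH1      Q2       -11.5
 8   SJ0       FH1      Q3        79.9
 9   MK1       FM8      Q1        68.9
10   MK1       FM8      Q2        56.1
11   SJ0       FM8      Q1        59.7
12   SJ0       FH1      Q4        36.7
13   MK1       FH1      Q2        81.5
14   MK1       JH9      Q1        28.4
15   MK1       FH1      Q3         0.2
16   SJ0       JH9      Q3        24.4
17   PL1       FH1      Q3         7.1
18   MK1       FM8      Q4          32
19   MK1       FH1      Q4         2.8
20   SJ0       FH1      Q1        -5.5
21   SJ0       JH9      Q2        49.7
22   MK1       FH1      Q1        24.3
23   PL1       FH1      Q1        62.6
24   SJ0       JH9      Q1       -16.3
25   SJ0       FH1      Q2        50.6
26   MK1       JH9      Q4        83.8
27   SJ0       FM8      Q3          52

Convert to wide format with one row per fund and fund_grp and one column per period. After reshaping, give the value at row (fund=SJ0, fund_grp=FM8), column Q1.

59.7

Wide layout: rows indexed by fund and fund_grp, columns are the 4 distinct period values (Q4, Q3, Q2, Q1).
Cell (fund=SJ0, fund_grp=FM8, period=Q1) draws from the long row where fund=SJ0, fund_grp=FM8 and period=Q1, which has return_pct=59.7.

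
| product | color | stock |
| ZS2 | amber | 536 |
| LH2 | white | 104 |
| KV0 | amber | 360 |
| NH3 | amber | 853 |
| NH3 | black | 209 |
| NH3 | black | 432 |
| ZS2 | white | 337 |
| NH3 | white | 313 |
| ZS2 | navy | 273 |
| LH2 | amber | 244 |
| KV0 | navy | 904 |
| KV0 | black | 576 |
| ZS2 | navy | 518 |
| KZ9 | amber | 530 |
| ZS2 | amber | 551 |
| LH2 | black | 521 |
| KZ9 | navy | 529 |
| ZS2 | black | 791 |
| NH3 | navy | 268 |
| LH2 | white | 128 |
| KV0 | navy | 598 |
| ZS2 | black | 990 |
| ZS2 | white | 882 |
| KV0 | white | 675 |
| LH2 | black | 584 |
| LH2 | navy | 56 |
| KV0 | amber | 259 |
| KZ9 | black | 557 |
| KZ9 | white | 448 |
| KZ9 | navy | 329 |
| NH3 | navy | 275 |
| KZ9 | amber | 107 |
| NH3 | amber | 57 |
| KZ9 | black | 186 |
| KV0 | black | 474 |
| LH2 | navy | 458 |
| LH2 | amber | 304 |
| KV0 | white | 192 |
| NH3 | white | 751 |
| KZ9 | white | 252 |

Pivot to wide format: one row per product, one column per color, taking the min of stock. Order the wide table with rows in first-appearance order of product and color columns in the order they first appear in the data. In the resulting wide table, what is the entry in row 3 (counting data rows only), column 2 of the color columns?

With rows in first-appearance order of product, row 3 is product=KV0. color columns in first-appearance order: amber, white, black, navy; column 2 is white.
Long rows with product=KV0, color=white: min(675, 192) = 192.

192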